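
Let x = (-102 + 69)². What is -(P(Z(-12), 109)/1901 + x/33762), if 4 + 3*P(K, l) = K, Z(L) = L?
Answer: -1890125/64181562 ≈ -0.029450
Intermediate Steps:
P(K, l) = -4/3 + K/3
x = 1089 (x = (-33)² = 1089)
-(P(Z(-12), 109)/1901 + x/33762) = -((-4/3 + (⅓)*(-12))/1901 + 1089/33762) = -((-4/3 - 4)*(1/1901) + 1089*(1/33762)) = -(-16/3*1/1901 + 363/11254) = -(-16/5703 + 363/11254) = -1*1890125/64181562 = -1890125/64181562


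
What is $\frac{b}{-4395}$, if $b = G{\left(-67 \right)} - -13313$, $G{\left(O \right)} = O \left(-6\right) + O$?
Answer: $- \frac{13648}{4395} \approx -3.1053$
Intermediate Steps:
$G{\left(O \right)} = - 5 O$ ($G{\left(O \right)} = - 6 O + O = - 5 O$)
$b = 13648$ ($b = \left(-5\right) \left(-67\right) - -13313 = 335 + 13313 = 13648$)
$\frac{b}{-4395} = \frac{13648}{-4395} = 13648 \left(- \frac{1}{4395}\right) = - \frac{13648}{4395}$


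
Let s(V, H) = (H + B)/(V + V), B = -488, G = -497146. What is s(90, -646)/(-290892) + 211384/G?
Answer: -14639710121/34432331960 ≈ -0.42517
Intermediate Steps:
s(V, H) = (-488 + H)/(2*V) (s(V, H) = (H - 488)/(V + V) = (-488 + H)/((2*V)) = (-488 + H)*(1/(2*V)) = (-488 + H)/(2*V))
s(90, -646)/(-290892) + 211384/G = ((1/2)*(-488 - 646)/90)/(-290892) + 211384/(-497146) = ((1/2)*(1/90)*(-1134))*(-1/290892) + 211384*(-1/497146) = -63/10*(-1/290892) - 105692/248573 = 3/138520 - 105692/248573 = -14639710121/34432331960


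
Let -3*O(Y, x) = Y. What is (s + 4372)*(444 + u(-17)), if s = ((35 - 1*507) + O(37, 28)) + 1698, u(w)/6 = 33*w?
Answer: -16321318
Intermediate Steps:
u(w) = 198*w (u(w) = 6*(33*w) = 198*w)
O(Y, x) = -Y/3
s = 3641/3 (s = ((35 - 1*507) - ⅓*37) + 1698 = ((35 - 507) - 37/3) + 1698 = (-472 - 37/3) + 1698 = -1453/3 + 1698 = 3641/3 ≈ 1213.7)
(s + 4372)*(444 + u(-17)) = (3641/3 + 4372)*(444 + 198*(-17)) = 16757*(444 - 3366)/3 = (16757/3)*(-2922) = -16321318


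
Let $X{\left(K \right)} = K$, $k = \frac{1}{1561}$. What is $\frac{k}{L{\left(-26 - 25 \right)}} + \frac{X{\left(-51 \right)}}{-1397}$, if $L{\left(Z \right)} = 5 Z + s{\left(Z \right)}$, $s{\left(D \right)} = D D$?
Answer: $\frac{186768803}{5115962082} \approx 0.036507$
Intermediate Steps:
$s{\left(D \right)} = D^{2}$
$k = \frac{1}{1561} \approx 0.00064061$
$L{\left(Z \right)} = Z^{2} + 5 Z$ ($L{\left(Z \right)} = 5 Z + Z^{2} = Z^{2} + 5 Z$)
$\frac{k}{L{\left(-26 - 25 \right)}} + \frac{X{\left(-51 \right)}}{-1397} = \frac{1}{1561 \left(-26 - 25\right) \left(5 - 51\right)} - \frac{51}{-1397} = \frac{1}{1561 \left(- 51 \left(5 - 51\right)\right)} - - \frac{51}{1397} = \frac{1}{1561 \left(\left(-51\right) \left(-46\right)\right)} + \frac{51}{1397} = \frac{1}{1561 \cdot 2346} + \frac{51}{1397} = \frac{1}{1561} \cdot \frac{1}{2346} + \frac{51}{1397} = \frac{1}{3662106} + \frac{51}{1397} = \frac{186768803}{5115962082}$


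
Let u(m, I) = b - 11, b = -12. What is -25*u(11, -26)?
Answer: 575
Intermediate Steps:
u(m, I) = -23 (u(m, I) = -12 - 11 = -23)
-25*u(11, -26) = -25*(-23) = 575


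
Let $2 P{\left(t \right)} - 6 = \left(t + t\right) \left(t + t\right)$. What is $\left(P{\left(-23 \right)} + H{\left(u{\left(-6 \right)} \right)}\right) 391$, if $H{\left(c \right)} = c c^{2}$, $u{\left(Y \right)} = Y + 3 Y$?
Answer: $-4990333$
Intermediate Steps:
$P{\left(t \right)} = 3 + 2 t^{2}$ ($P{\left(t \right)} = 3 + \frac{\left(t + t\right) \left(t + t\right)}{2} = 3 + \frac{2 t 2 t}{2} = 3 + \frac{4 t^{2}}{2} = 3 + 2 t^{2}$)
$u{\left(Y \right)} = 4 Y$
$H{\left(c \right)} = c^{3}$
$\left(P{\left(-23 \right)} + H{\left(u{\left(-6 \right)} \right)}\right) 391 = \left(\left(3 + 2 \left(-23\right)^{2}\right) + \left(4 \left(-6\right)\right)^{3}\right) 391 = \left(\left(3 + 2 \cdot 529\right) + \left(-24\right)^{3}\right) 391 = \left(\left(3 + 1058\right) - 13824\right) 391 = \left(1061 - 13824\right) 391 = \left(-12763\right) 391 = -4990333$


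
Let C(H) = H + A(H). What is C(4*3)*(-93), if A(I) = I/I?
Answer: -1209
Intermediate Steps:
A(I) = 1
C(H) = 1 + H (C(H) = H + 1 = 1 + H)
C(4*3)*(-93) = (1 + 4*3)*(-93) = (1 + 12)*(-93) = 13*(-93) = -1209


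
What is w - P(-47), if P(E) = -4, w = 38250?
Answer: 38254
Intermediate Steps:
w - P(-47) = 38250 - 1*(-4) = 38250 + 4 = 38254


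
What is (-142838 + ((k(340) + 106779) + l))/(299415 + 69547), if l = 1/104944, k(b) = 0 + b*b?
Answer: 8347350705/38720348128 ≈ 0.21558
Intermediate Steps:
k(b) = b**2 (k(b) = 0 + b**2 = b**2)
l = 1/104944 ≈ 9.5289e-6
(-142838 + ((k(340) + 106779) + l))/(299415 + 69547) = (-142838 + ((340**2 + 106779) + 1/104944))/(299415 + 69547) = (-142838 + ((115600 + 106779) + 1/104944))/368962 = (-142838 + (222379 + 1/104944))*(1/368962) = (-142838 + 23337341777/104944)*(1/368962) = (8347350705/104944)*(1/368962) = 8347350705/38720348128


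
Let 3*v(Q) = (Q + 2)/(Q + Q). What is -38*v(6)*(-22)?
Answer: 1672/9 ≈ 185.78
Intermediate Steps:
v(Q) = (2 + Q)/(6*Q) (v(Q) = ((Q + 2)/(Q + Q))/3 = ((2 + Q)/((2*Q)))/3 = ((2 + Q)*(1/(2*Q)))/3 = ((2 + Q)/(2*Q))/3 = (2 + Q)/(6*Q))
-38*v(6)*(-22) = -19*(2 + 6)/(3*6)*(-22) = -19*8/(3*6)*(-22) = -38*2/9*(-22) = -76/9*(-22) = 1672/9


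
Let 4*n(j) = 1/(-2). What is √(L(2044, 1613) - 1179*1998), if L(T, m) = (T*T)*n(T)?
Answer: 2*I*√719471 ≈ 1696.4*I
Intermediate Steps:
n(j) = -⅛ (n(j) = (1/(-2))/4 = (1*(-½))/4 = (¼)*(-½) = -⅛)
L(T, m) = -T²/8 (L(T, m) = (T*T)*(-⅛) = T²*(-⅛) = -T²/8)
√(L(2044, 1613) - 1179*1998) = √(-⅛*2044² - 1179*1998) = √(-⅛*4177936 - 2355642) = √(-522242 - 2355642) = √(-2877884) = 2*I*√719471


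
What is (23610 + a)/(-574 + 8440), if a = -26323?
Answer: -2713/7866 ≈ -0.34490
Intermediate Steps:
(23610 + a)/(-574 + 8440) = (23610 - 26323)/(-574 + 8440) = -2713/7866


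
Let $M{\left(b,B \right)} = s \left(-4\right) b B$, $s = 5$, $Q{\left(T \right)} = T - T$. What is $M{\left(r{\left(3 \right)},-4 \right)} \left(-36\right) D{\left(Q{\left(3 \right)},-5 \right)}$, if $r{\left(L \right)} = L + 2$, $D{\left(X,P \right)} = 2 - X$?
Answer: $-28800$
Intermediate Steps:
$Q{\left(T \right)} = 0$
$r{\left(L \right)} = 2 + L$
$M{\left(b,B \right)} = - 20 B b$ ($M{\left(b,B \right)} = 5 \left(-4\right) b B = - 20 B b$)
$M{\left(r{\left(3 \right)},-4 \right)} \left(-36\right) D{\left(Q{\left(3 \right)},-5 \right)} = \left(-20\right) \left(-4\right) \left(2 + 3\right) \left(-36\right) \left(2 - 0\right) = \left(-20\right) \left(-4\right) 5 \left(-36\right) \left(2 + 0\right) = 400 \left(-36\right) 2 = \left(-14400\right) 2 = -28800$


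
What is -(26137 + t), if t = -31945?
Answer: 5808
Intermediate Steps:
-(26137 + t) = -(26137 - 31945) = -1*(-5808) = 5808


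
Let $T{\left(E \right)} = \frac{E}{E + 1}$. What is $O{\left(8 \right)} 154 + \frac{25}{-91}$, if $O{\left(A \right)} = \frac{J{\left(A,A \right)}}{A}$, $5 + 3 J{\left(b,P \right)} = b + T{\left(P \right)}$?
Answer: $\frac{242545}{9828} \approx 24.679$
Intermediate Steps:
$T{\left(E \right)} = \frac{E}{1 + E}$
$J{\left(b,P \right)} = - \frac{5}{3} + \frac{b}{3} + \frac{P}{3 \left(1 + P\right)}$ ($J{\left(b,P \right)} = - \frac{5}{3} + \frac{b + \frac{P}{1 + P}}{3} = - \frac{5}{3} + \left(\frac{b}{3} + \frac{P}{3 \left(1 + P\right)}\right) = - \frac{5}{3} + \frac{b}{3} + \frac{P}{3 \left(1 + P\right)}$)
$O{\left(A \right)} = \frac{A + \left(1 + A\right) \left(-5 + A\right)}{3 A \left(1 + A\right)}$ ($O{\left(A \right)} = \frac{\frac{1}{3} \frac{1}{1 + A} \left(A + \left(1 + A\right) \left(-5 + A\right)\right)}{A} = \frac{A + \left(1 + A\right) \left(-5 + A\right)}{3 A \left(1 + A\right)}$)
$O{\left(8 \right)} 154 + \frac{25}{-91} = \frac{8 + \left(1 + 8\right) \left(-5 + 8\right)}{3 \cdot 8 \left(1 + 8\right)} 154 + \frac{25}{-91} = \frac{1}{3} \cdot \frac{1}{8} \cdot \frac{1}{9} \left(8 + 9 \cdot 3\right) 154 + 25 \left(- \frac{1}{91}\right) = \frac{1}{3} \cdot \frac{1}{8} \cdot \frac{1}{9} \left(8 + 27\right) 154 - \frac{25}{91} = \frac{1}{3} \cdot \frac{1}{8} \cdot \frac{1}{9} \cdot 35 \cdot 154 - \frac{25}{91} = \frac{35}{216} \cdot 154 - \frac{25}{91} = \frac{2695}{108} - \frac{25}{91} = \frac{242545}{9828}$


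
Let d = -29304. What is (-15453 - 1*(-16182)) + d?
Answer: -28575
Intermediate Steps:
(-15453 - 1*(-16182)) + d = (-15453 - 1*(-16182)) - 29304 = (-15453 + 16182) - 29304 = 729 - 29304 = -28575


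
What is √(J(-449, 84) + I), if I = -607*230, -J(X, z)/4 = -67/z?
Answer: I*√61566603/21 ≈ 373.64*I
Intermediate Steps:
J(X, z) = 268/z (J(X, z) = -(-268)/z = 268/z)
I = -139610
√(J(-449, 84) + I) = √(268/84 - 139610) = √(268*(1/84) - 139610) = √(67/21 - 139610) = √(-2931743/21) = I*√61566603/21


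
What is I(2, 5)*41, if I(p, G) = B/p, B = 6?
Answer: 123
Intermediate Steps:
I(p, G) = 6/p
I(2, 5)*41 = (6/2)*41 = (6*(½))*41 = 3*41 = 123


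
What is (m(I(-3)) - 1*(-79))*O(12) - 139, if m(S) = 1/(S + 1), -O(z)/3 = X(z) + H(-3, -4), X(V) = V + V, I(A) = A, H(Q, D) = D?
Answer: -4849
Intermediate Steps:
X(V) = 2*V
O(z) = 12 - 6*z (O(z) = -3*(2*z - 4) = -3*(-4 + 2*z) = 12 - 6*z)
m(S) = 1/(1 + S)
(m(I(-3)) - 1*(-79))*O(12) - 139 = (1/(1 - 3) - 1*(-79))*(12 - 6*12) - 139 = (1/(-2) + 79)*(12 - 72) - 139 = (-½ + 79)*(-60) - 139 = (157/2)*(-60) - 139 = -4710 - 139 = -4849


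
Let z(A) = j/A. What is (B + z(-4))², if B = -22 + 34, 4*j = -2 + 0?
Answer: 9409/64 ≈ 147.02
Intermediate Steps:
j = -½ (j = (-2 + 0)/4 = (¼)*(-2) = -½ ≈ -0.50000)
B = 12
z(A) = -1/(2*A)
(B + z(-4))² = (12 - ½/(-4))² = (12 - ½*(-¼))² = (12 + ⅛)² = (97/8)² = 9409/64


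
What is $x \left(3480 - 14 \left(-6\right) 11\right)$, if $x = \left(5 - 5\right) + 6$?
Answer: $26424$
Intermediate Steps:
$x = 6$ ($x = 0 + 6 = 6$)
$x \left(3480 - 14 \left(-6\right) 11\right) = 6 \left(3480 - 14 \left(-6\right) 11\right) = 6 \left(3480 - \left(-84\right) 11\right) = 6 \left(3480 - -924\right) = 6 \left(3480 + 924\right) = 6 \cdot 4404 = 26424$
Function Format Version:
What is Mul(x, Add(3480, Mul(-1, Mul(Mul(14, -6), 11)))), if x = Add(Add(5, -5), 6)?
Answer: 26424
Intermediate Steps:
x = 6 (x = Add(0, 6) = 6)
Mul(x, Add(3480, Mul(-1, Mul(Mul(14, -6), 11)))) = Mul(6, Add(3480, Mul(-1, Mul(Mul(14, -6), 11)))) = Mul(6, Add(3480, Mul(-1, Mul(-84, 11)))) = Mul(6, Add(3480, Mul(-1, -924))) = Mul(6, Add(3480, 924)) = Mul(6, 4404) = 26424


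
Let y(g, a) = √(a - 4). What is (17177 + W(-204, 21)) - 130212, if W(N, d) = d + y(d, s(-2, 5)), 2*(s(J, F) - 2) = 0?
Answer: -113014 + I*√2 ≈ -1.1301e+5 + 1.4142*I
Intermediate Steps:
s(J, F) = 2 (s(J, F) = 2 + (½)*0 = 2 + 0 = 2)
y(g, a) = √(-4 + a)
W(N, d) = d + I*√2 (W(N, d) = d + √(-4 + 2) = d + √(-2) = d + I*√2)
(17177 + W(-204, 21)) - 130212 = (17177 + (21 + I*√2)) - 130212 = (17198 + I*√2) - 130212 = -113014 + I*√2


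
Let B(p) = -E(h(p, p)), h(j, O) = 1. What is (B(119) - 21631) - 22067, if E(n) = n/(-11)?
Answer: -480677/11 ≈ -43698.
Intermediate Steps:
E(n) = -n/11 (E(n) = n*(-1/11) = -n/11)
B(p) = 1/11 (B(p) = -(-1)/11 = -1*(-1/11) = 1/11)
(B(119) - 21631) - 22067 = (1/11 - 21631) - 22067 = -237940/11 - 22067 = -480677/11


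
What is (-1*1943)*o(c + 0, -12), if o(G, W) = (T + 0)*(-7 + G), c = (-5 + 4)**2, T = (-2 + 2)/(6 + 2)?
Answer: 0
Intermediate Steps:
T = 0 (T = 0/8 = 0*(1/8) = 0)
c = 1 (c = (-1)**2 = 1)
o(G, W) = 0 (o(G, W) = (0 + 0)*(-7 + G) = 0*(-7 + G) = 0)
(-1*1943)*o(c + 0, -12) = -1*1943*0 = -1943*0 = 0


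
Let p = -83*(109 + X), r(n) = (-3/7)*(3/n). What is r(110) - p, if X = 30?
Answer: 8883481/770 ≈ 11537.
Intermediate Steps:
r(n) = -9/(7*n) (r(n) = (-3*⅐)*(3/n) = -9/(7*n))
p = -11537 (p = -83*(109 + 30) = -83*139 = -11537)
r(110) - p = -9/7/110 - 1*(-11537) = -9/7*1/110 + 11537 = -9/770 + 11537 = 8883481/770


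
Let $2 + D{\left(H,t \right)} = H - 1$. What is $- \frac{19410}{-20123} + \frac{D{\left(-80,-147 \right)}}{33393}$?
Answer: $\frac{646487921}{671967339} \approx 0.96208$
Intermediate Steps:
$D{\left(H,t \right)} = -3 + H$ ($D{\left(H,t \right)} = -2 + \left(H - 1\right) = -2 + \left(-1 + H\right) = -3 + H$)
$- \frac{19410}{-20123} + \frac{D{\left(-80,-147 \right)}}{33393} = - \frac{19410}{-20123} + \frac{-3 - 80}{33393} = \left(-19410\right) \left(- \frac{1}{20123}\right) - \frac{83}{33393} = \frac{19410}{20123} - \frac{83}{33393} = \frac{646487921}{671967339}$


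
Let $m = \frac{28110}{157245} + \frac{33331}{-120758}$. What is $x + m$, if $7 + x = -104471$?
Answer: $- \frac{12023587462443}{115082374} \approx -1.0448 \cdot 10^{5}$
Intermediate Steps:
$x = -104478$ ($x = -7 - 104471 = -104478$)
$m = - \frac{11191671}{115082374}$ ($m = 28110 \cdot \frac{1}{157245} + 33331 \left(- \frac{1}{120758}\right) = \frac{1874}{10483} - \frac{33331}{120758} = - \frac{11191671}{115082374} \approx -0.097249$)
$x + m = -104478 - \frac{11191671}{115082374} = - \frac{12023587462443}{115082374}$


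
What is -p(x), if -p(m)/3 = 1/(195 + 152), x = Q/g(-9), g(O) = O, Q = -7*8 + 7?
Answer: 3/347 ≈ 0.0086455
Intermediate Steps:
Q = -49 (Q = -56 + 7 = -49)
x = 49/9 (x = -49/(-9) = -49*(-⅑) = 49/9 ≈ 5.4444)
p(m) = -3/347 (p(m) = -3/(195 + 152) = -3/347)
-p(x) = -1*(-3/347) = 3/347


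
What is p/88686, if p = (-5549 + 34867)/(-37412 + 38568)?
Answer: 14659/51260508 ≈ 0.00028597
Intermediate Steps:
p = 14659/578 (p = 29318/1156 = 29318*(1/1156) = 14659/578 ≈ 25.362)
p/88686 = (14659/578)/88686 = (14659/578)*(1/88686) = 14659/51260508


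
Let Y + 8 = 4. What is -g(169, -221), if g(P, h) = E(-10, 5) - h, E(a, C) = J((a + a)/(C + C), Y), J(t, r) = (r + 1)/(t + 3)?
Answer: -218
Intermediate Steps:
Y = -4 (Y = -8 + 4 = -4)
J(t, r) = (1 + r)/(3 + t)
E(a, C) = -3/(3 + a/C) (E(a, C) = (1 - 4)/(3 + (a + a)/(C + C)) = -3/(3 + (2*a)/((2*C))) = -3/(3 + (2*a)*(1/(2*C))) = -3/(3 + a/C))
g(P, h) = -3 - h (g(P, h) = -3*5/(-10 + 3*5) - h = -3*5/(-10 + 15) - h = -3*5/5 - h = -3*5*⅕ - h = -3 - h)
-g(169, -221) = -(-3 - 1*(-221)) = -(-3 + 221) = -1*218 = -218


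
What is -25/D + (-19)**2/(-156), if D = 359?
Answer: -133499/56004 ≈ -2.3837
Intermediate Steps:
-25/D + (-19)**2/(-156) = -25/359 + (-19)**2/(-156) = -25*1/359 + 361*(-1/156) = -25/359 - 361/156 = -133499/56004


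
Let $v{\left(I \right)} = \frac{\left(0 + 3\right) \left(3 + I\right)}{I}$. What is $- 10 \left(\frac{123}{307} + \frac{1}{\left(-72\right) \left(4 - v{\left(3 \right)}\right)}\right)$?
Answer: $- \frac{90095}{22104} \approx -4.076$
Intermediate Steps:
$v{\left(I \right)} = \frac{9 + 3 I}{I}$ ($v{\left(I \right)} = \frac{3 \left(3 + I\right)}{I} = \frac{9 + 3 I}{I}$)
$- 10 \left(\frac{123}{307} + \frac{1}{\left(-72\right) \left(4 - v{\left(3 \right)}\right)}\right) = - 10 \left(\frac{123}{307} + \frac{1}{\left(-72\right) \left(4 - \left(3 + \frac{9}{3}\right)\right)}\right) = - 10 \left(123 \cdot \frac{1}{307} + \frac{1}{\left(-72\right) \left(4 - \left(3 + 9 \cdot \frac{1}{3}\right)\right)}\right) = - 10 \left(\frac{123}{307} + \frac{1}{\left(-72\right) \left(4 - \left(3 + 3\right)\right)}\right) = - 10 \left(\frac{123}{307} + \frac{1}{\left(-72\right) \left(4 - 6\right)}\right) = - 10 \left(\frac{123}{307} + \frac{1}{\left(-72\right) \left(-2\right)}\right) = - 10 \left(\frac{123}{307} + \frac{1}{144}\right) = \left(-10\right) \frac{18019}{44208} = - \frac{90095}{22104}$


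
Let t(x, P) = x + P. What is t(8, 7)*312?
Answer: 4680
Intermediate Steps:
t(x, P) = P + x
t(8, 7)*312 = (7 + 8)*312 = 15*312 = 4680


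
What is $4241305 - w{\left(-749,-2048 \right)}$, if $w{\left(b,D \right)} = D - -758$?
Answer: $4242595$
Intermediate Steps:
$w{\left(b,D \right)} = 758 + D$ ($w{\left(b,D \right)} = D + 758 = 758 + D$)
$4241305 - w{\left(-749,-2048 \right)} = 4241305 - \left(758 - 2048\right) = 4241305 - -1290 = 4241305 + 1290 = 4242595$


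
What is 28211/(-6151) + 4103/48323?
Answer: -121636600/27021343 ≈ -4.5015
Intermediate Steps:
28211/(-6151) + 4103/48323 = 28211*(-1/6151) + 4103*(1/48323) = -28211/6151 + 373/4393 = -121636600/27021343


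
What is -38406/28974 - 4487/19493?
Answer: -146442416/94131697 ≈ -1.5557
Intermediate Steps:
-38406/28974 - 4487/19493 = -38406*1/28974 - 4487*1/19493 = -6401/4829 - 4487/19493 = -146442416/94131697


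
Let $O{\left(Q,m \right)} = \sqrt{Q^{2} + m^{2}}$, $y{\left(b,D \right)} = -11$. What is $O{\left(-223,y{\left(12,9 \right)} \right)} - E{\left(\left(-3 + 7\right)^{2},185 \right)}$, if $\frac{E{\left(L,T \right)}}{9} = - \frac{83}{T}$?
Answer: $\frac{747}{185} + 5 \sqrt{1994} \approx 227.31$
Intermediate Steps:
$E{\left(L,T \right)} = - \frac{747}{T}$ ($E{\left(L,T \right)} = 9 \left(- \frac{83}{T}\right) = - \frac{747}{T}$)
$O{\left(-223,y{\left(12,9 \right)} \right)} - E{\left(\left(-3 + 7\right)^{2},185 \right)} = \sqrt{\left(-223\right)^{2} + \left(-11\right)^{2}} - - \frac{747}{185} = \sqrt{49729 + 121} - \left(-747\right) \frac{1}{185} = \sqrt{49850} - - \frac{747}{185} = 5 \sqrt{1994} + \frac{747}{185} = \frac{747}{185} + 5 \sqrt{1994}$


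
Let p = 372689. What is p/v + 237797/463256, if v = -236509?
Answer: -116409284711/109564213304 ≈ -1.0625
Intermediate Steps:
p/v + 237797/463256 = 372689/(-236509) + 237797/463256 = 372689*(-1/236509) + 237797*(1/463256) = -372689/236509 + 237797/463256 = -116409284711/109564213304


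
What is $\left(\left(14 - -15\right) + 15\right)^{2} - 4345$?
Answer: $-2409$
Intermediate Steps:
$\left(\left(14 - -15\right) + 15\right)^{2} - 4345 = \left(\left(14 + 15\right) + 15\right)^{2} - 4345 = \left(29 + 15\right)^{2} - 4345 = 44^{2} - 4345 = 1936 - 4345 = -2409$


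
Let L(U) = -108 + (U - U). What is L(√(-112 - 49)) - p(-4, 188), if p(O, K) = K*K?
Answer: -35452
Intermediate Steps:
p(O, K) = K²
L(U) = -108 (L(U) = -108 + 0 = -108)
L(√(-112 - 49)) - p(-4, 188) = -108 - 1*188² = -108 - 1*35344 = -108 - 35344 = -35452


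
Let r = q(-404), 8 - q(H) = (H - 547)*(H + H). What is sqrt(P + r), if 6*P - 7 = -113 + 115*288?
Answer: I*sqrt(6866079)/3 ≈ 873.44*I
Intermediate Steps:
P = 16507/3 (P = 7/6 + (-113 + 115*288)/6 = 7/6 + (-113 + 33120)/6 = 7/6 + (1/6)*33007 = 7/6 + 33007/6 = 16507/3 ≈ 5502.3)
q(H) = 8 - 2*H*(-547 + H) (q(H) = 8 - (H - 547)*(H + H) = 8 - (-547 + H)*2*H = 8 - 2*H*(-547 + H))
r = -768400 (r = 8 - 2*(-404)**2 + 1094*(-404) = 8 - 2*163216 - 441976 = 8 - 326432 - 441976 = -768400)
sqrt(P + r) = sqrt(16507/3 - 768400) = sqrt(-2288693/3) = I*sqrt(6866079)/3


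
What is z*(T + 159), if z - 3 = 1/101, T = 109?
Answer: 81472/101 ≈ 806.65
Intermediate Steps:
z = 304/101 (z = 3 + 1/101 = 304/101 ≈ 3.0099)
z*(T + 159) = 304*(109 + 159)/101 = (304/101)*268 = 81472/101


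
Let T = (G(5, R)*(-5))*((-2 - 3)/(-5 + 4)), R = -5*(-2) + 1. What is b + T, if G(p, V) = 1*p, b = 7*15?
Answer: -20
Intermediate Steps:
R = 11 (R = 10 + 1 = 11)
b = 105
G(p, V) = p
T = -125 (T = (5*(-5))*((-2 - 3)/(-5 + 4)) = -(-125)/(-1) = -(-125)*(-1) = -25*5 = -125)
b + T = 105 - 125 = -20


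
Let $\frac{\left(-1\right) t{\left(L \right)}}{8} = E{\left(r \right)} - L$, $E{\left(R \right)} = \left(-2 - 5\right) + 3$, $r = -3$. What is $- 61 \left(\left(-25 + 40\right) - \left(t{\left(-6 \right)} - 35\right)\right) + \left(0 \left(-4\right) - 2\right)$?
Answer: $-4028$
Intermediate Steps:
$E{\left(R \right)} = -4$ ($E{\left(R \right)} = -7 + 3 = -4$)
$t{\left(L \right)} = 32 + 8 L$ ($t{\left(L \right)} = - 8 \left(-4 - L\right) = 32 + 8 L$)
$- 61 \left(\left(-25 + 40\right) - \left(t{\left(-6 \right)} - 35\right)\right) + \left(0 \left(-4\right) - 2\right) = - 61 \left(\left(-25 + 40\right) - \left(\left(32 + 8 \left(-6\right)\right) - 35\right)\right) + \left(0 \left(-4\right) - 2\right) = - 61 \left(15 - \left(\left(32 - 48\right) - 35\right)\right) + \left(0 - 2\right) = - 61 \left(15 - \left(-16 - 35\right)\right) - 2 = - 61 \left(15 - -51\right) - 2 = - 61 \left(15 + 51\right) - 2 = \left(-61\right) 66 - 2 = -4026 - 2 = -4028$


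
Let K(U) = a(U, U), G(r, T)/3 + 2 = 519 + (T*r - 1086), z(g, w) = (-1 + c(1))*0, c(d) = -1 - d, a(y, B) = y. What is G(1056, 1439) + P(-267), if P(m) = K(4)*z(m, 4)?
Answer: 4557045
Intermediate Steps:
z(g, w) = 0 (z(g, w) = (-1 + (-1 - 1*1))*0 = (-1 + (-1 - 1))*0 = (-1 - 2)*0 = -3*0 = 0)
G(r, T) = -1707 + 3*T*r (G(r, T) = -6 + 3*(519 + (T*r - 1086)) = -6 + 3*(519 + (-1086 + T*r)) = -6 + 3*(-567 + T*r) = -6 + (-1701 + 3*T*r) = -1707 + 3*T*r)
K(U) = U
P(m) = 0 (P(m) = 4*0 = 0)
G(1056, 1439) + P(-267) = (-1707 + 3*1439*1056) + 0 = (-1707 + 4558752) + 0 = 4557045 + 0 = 4557045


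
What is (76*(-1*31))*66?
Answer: -155496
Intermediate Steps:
(76*(-1*31))*66 = (76*(-31))*66 = -2356*66 = -155496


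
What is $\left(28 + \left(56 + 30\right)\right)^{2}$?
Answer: $12996$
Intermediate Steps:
$\left(28 + \left(56 + 30\right)\right)^{2} = \left(28 + 86\right)^{2} = 114^{2} = 12996$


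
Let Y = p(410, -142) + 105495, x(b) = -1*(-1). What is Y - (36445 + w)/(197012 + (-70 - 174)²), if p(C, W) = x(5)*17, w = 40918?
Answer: 27068815213/256548 ≈ 1.0551e+5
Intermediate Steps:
x(b) = 1
p(C, W) = 17 (p(C, W) = 1*17 = 17)
Y = 105512 (Y = 17 + 105495 = 105512)
Y - (36445 + w)/(197012 + (-70 - 174)²) = 105512 - (36445 + 40918)/(197012 + (-70 - 174)²) = 105512 - 77363/(197012 + (-244)²) = 105512 - 77363/(197012 + 59536) = 105512 - 77363/256548 = 27068815213/256548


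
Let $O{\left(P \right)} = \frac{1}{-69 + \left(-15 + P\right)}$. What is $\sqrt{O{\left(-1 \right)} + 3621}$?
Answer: $\frac{2 \sqrt{6540410}}{85} \approx 60.175$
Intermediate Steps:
$O{\left(P \right)} = \frac{1}{-84 + P}$
$\sqrt{O{\left(-1 \right)} + 3621} = \sqrt{\frac{1}{-84 - 1} + 3621} = \sqrt{\frac{1}{-85} + 3621} = \sqrt{- \frac{1}{85} + 3621} = \sqrt{\frac{307784}{85}} = \frac{2 \sqrt{6540410}}{85}$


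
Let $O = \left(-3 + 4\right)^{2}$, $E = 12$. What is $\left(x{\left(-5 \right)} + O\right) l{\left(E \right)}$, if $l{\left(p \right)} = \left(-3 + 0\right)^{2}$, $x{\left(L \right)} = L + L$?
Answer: $-81$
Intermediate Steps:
$x{\left(L \right)} = 2 L$
$O = 1$ ($O = 1^{2} = 1$)
$l{\left(p \right)} = 9$ ($l{\left(p \right)} = \left(-3\right)^{2} = 9$)
$\left(x{\left(-5 \right)} + O\right) l{\left(E \right)} = \left(2 \left(-5\right) + 1\right) 9 = \left(-10 + 1\right) 9 = \left(-9\right) 9 = -81$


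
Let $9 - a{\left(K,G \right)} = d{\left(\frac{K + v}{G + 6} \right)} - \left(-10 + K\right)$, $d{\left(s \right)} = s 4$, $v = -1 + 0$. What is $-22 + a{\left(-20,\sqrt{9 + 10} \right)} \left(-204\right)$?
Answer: $-1786 + 1008 \sqrt{19} \approx 2607.8$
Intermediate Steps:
$v = -1$
$d{\left(s \right)} = 4 s$
$a{\left(K,G \right)} = -1 + K - \frac{4 \left(-1 + K\right)}{6 + G}$ ($a{\left(K,G \right)} = 9 - \left(4 \frac{K - 1}{G + 6} - \left(-10 + K\right)\right) = 9 - \left(4 \frac{-1 + K}{6 + G} - \left(-10 + K\right)\right) = 9 - \left(\frac{4 \left(-1 + K\right)}{6 + G} - \left(-10 + K\right)\right) = 9 - \left(10 - K + \frac{4 \left(-1 + K\right)}{6 + G}\right) = -1 + K - \frac{4 \left(-1 + K\right)}{6 + G}$)
$-22 + a{\left(-20,\sqrt{9 + 10} \right)} \left(-204\right) = -22 + \frac{-2 - \sqrt{9 + 10} + 2 \left(-20\right) + \sqrt{9 + 10} \left(-20\right)}{6 + \sqrt{9 + 10}} \left(-204\right) = -22 + \frac{-2 - \sqrt{19} - 40 + \sqrt{19} \left(-20\right)}{6 + \sqrt{19}} \left(-204\right) = -22 + \frac{-2 - \sqrt{19} - 40 - 20 \sqrt{19}}{6 + \sqrt{19}} \left(-204\right) = -22 + \frac{-42 - 21 \sqrt{19}}{6 + \sqrt{19}} \left(-204\right) = -22 - \frac{204 \left(-42 - 21 \sqrt{19}\right)}{6 + \sqrt{19}}$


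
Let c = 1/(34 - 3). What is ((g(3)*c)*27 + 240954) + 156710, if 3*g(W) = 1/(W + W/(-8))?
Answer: 86293112/217 ≈ 3.9766e+5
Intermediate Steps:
g(W) = 8/(21*W) (g(W) = 1/(3*(W + W/(-8))) = 1/(3*(W + W*(-⅛))) = 1/(3*(W - W/8)) = 1/(3*((7*W/8))) = (8/(7*W))/3 = 8/(21*W))
c = 1/31 ≈ 0.032258
((g(3)*c)*27 + 240954) + 156710 = ((((8/21)/3)*(1/31))*27 + 240954) + 156710 = ((((8/21)*(⅓))*(1/31))*27 + 240954) + 156710 = (((8/63)*(1/31))*27 + 240954) + 156710 = ((8/1953)*27 + 240954) + 156710 = (24/217 + 240954) + 156710 = 52287042/217 + 156710 = 86293112/217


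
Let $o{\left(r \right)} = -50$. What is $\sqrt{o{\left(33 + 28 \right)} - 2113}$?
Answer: $i \sqrt{2163} \approx 46.508 i$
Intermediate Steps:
$\sqrt{o{\left(33 + 28 \right)} - 2113} = \sqrt{-50 - 2113} = \sqrt{-2163} = i \sqrt{2163}$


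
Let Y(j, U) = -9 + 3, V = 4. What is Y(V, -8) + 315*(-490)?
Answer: -154356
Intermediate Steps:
Y(j, U) = -6
Y(V, -8) + 315*(-490) = -6 + 315*(-490) = -6 - 154350 = -154356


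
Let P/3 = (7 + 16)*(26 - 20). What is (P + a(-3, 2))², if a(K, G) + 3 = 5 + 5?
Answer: 177241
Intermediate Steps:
a(K, G) = 7 (a(K, G) = -3 + (5 + 5) = -3 + 10 = 7)
P = 414 (P = 3*((7 + 16)*(26 - 20)) = 3*(23*6) = 3*138 = 414)
(P + a(-3, 2))² = (414 + 7)² = 421² = 177241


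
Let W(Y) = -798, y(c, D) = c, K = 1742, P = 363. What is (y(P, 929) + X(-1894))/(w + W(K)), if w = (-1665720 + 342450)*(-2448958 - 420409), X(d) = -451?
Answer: -22/949236817323 ≈ -2.3177e-11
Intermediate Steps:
w = 3796947270090 (w = -1323270*(-2869367) = 3796947270090)
(y(P, 929) + X(-1894))/(w + W(K)) = (363 - 451)/(3796947270090 - 798) = -88/3796947269292 = -88*1/3796947269292 = -22/949236817323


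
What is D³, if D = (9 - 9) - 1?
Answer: -1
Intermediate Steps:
D = -1 (D = 0 - 1 = -1)
D³ = (-1)³ = -1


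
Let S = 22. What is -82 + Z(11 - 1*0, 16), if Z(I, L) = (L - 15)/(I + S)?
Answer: -2705/33 ≈ -81.970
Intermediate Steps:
Z(I, L) = (-15 + L)/(22 + I) (Z(I, L) = (L - 15)/(I + 22) = (-15 + L)/(22 + I))
-82 + Z(11 - 1*0, 16) = -82 + (-15 + 16)/(22 + (11 - 1*0)) = -82 + 1/(22 + (11 + 0)) = -82 + 1/(22 + 11) = -82 + 1/33 = -2705/33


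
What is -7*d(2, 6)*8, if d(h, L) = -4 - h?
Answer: 336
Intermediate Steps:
-7*d(2, 6)*8 = -7*(-4 - 1*2)*8 = -7*(-4 - 2)*8 = -7*(-6)*8 = 42*8 = 336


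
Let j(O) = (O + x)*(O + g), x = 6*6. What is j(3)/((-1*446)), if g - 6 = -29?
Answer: 390/223 ≈ 1.7489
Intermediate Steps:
g = -23 (g = 6 - 29 = -23)
x = 36
j(O) = (-23 + O)*(36 + O) (j(O) = (O + 36)*(O - 23) = (36 + O)*(-23 + O) = (-23 + O)*(36 + O))
j(3)/((-1*446)) = (-828 + 3² + 13*3)/((-1*446)) = (-828 + 9 + 39)/(-446) = -780*(-1/446) = 390/223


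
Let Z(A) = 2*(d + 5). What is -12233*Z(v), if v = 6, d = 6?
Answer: -269126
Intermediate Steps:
Z(A) = 22 (Z(A) = 2*(6 + 5) = 2*11 = 22)
-12233*Z(v) = -12233*22 = -269126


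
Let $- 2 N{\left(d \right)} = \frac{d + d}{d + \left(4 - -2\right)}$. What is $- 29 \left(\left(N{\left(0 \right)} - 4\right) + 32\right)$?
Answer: $-812$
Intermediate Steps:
$N{\left(d \right)} = - \frac{d}{6 + d}$ ($N{\left(d \right)} = - \frac{\left(d + d\right) \frac{1}{d + \left(4 - -2\right)}}{2} = - \frac{2 d \frac{1}{d + \left(4 + 2\right)}}{2} = - \frac{2 d \frac{1}{d + 6}}{2} = - \frac{2 d \frac{1}{6 + d}}{2} = - \frac{d}{6 + d}$)
$- 29 \left(\left(N{\left(0 \right)} - 4\right) + 32\right) = - 29 \left(\left(\left(-1\right) 0 \frac{1}{6 + 0} - 4\right) + 32\right) = - 29 \left(\left(\left(-1\right) 0 \cdot \frac{1}{6} - 4\right) + 32\right) = - 29 \left(\left(0 - 4\right) + 32\right) = - 29 \left(-4 + 32\right) = \left(-29\right) 28 = -812$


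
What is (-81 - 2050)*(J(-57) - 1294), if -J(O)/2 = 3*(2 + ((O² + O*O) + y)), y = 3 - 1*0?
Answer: 85904872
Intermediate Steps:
y = 3 (y = 3 + 0 = 3)
J(O) = -30 - 12*O² (J(O) = -6*(2 + ((O² + O*O) + 3)) = -6*(2 + ((O² + O²) + 3)) = -6*(2 + (2*O² + 3)) = -6*(2 + (3 + 2*O²)) = -6*(5 + 2*O²) = -2*(15 + 6*O²) = -30 - 12*O²)
(-81 - 2050)*(J(-57) - 1294) = (-81 - 2050)*((-30 - 12*(-57)²) - 1294) = -2131*((-30 - 12*3249) - 1294) = -2131*((-30 - 38988) - 1294) = -2131*(-39018 - 1294) = -2131*(-40312) = 85904872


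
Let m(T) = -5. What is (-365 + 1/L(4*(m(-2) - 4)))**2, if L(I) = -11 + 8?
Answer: 1201216/9 ≈ 1.3347e+5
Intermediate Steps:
L(I) = -3
(-365 + 1/L(4*(m(-2) - 4)))**2 = (-365 + 1/(-3))**2 = (-365 - 1/3)**2 = (-1096/3)**2 = 1201216/9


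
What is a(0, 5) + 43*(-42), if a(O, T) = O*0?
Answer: -1806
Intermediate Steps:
a(O, T) = 0
a(0, 5) + 43*(-42) = 0 + 43*(-42) = 0 - 1806 = -1806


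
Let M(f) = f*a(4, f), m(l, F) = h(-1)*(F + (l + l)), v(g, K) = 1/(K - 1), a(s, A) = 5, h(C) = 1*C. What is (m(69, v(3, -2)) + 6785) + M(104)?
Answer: 21502/3 ≈ 7167.3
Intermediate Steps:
h(C) = C
v(g, K) = 1/(-1 + K)
m(l, F) = -F - 2*l (m(l, F) = -(F + (l + l)) = -(F + 2*l) = -F - 2*l)
M(f) = 5*f (M(f) = f*5 = 5*f)
(m(69, v(3, -2)) + 6785) + M(104) = ((-1/(-1 - 2) - 2*69) + 6785) + 5*104 = ((-1/(-3) - 138) + 6785) + 520 = ((-1*(-1/3) - 138) + 6785) + 520 = ((1/3 - 138) + 6785) + 520 = (-413/3 + 6785) + 520 = 19942/3 + 520 = 21502/3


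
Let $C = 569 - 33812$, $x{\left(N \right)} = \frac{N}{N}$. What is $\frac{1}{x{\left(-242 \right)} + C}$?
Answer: $- \frac{1}{33242} \approx -3.0082 \cdot 10^{-5}$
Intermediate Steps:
$x{\left(N \right)} = 1$
$C = -33243$ ($C = 569 - 33812 = -33243$)
$\frac{1}{x{\left(-242 \right)} + C} = \frac{1}{1 - 33243} = \frac{1}{-33242} = - \frac{1}{33242}$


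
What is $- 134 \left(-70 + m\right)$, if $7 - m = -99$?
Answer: $-4824$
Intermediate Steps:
$m = 106$ ($m = 7 - -99 = 7 + 99 = 106$)
$- 134 \left(-70 + m\right) = - 134 \left(-70 + 106\right) = \left(-134\right) 36 = -4824$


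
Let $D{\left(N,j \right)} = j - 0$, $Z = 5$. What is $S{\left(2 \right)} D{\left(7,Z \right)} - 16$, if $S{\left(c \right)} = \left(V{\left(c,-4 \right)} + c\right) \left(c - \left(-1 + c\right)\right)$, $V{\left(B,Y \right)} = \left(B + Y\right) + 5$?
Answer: $9$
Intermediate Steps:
$V{\left(B,Y \right)} = 5 + B + Y$
$S{\left(c \right)} = 1 + 2 c$ ($S{\left(c \right)} = \left(\left(5 + c - 4\right) + c\right) \left(c - \left(-1 + c\right)\right) = \left(\left(1 + c\right) + c\right) 1 = \left(1 + 2 c\right) 1 = 1 + 2 c$)
$D{\left(N,j \right)} = j$ ($D{\left(N,j \right)} = j + 0 = j$)
$S{\left(2 \right)} D{\left(7,Z \right)} - 16 = \left(1 + 2 \cdot 2\right) 5 - 16 = \left(1 + 4\right) 5 - 16 = 5 \cdot 5 - 16 = 25 - 16 = 9$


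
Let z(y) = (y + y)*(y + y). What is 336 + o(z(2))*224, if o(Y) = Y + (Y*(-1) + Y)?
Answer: 3920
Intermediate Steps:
z(y) = 4*y**2 (z(y) = (2*y)*(2*y) = 4*y**2)
o(Y) = Y (o(Y) = Y + (-Y + Y) = Y + 0 = Y)
336 + o(z(2))*224 = 336 + (4*2**2)*224 = 336 + (4*4)*224 = 336 + 16*224 = 336 + 3584 = 3920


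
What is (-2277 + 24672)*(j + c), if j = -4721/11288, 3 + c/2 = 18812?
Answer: 9509527554885/11288 ≈ 8.4245e+8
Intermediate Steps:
c = 37618 (c = -6 + 2*18812 = -6 + 37624 = 37618)
j = -4721/11288 (j = -4721*1/11288 = -4721/11288 ≈ -0.41823)
(-2277 + 24672)*(j + c) = (-2277 + 24672)*(-4721/11288 + 37618) = 22395*(424627263/11288) = 9509527554885/11288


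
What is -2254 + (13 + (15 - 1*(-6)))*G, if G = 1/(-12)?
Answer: -13541/6 ≈ -2256.8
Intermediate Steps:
G = -1/12 ≈ -0.083333
-2254 + (13 + (15 - 1*(-6)))*G = -2254 + (13 + (15 - 1*(-6)))*(-1/12) = -2254 + (13 + (15 + 6))*(-1/12) = -2254 + (13 + 21)*(-1/12) = -2254 + 34*(-1/12) = -2254 - 17/6 = -13541/6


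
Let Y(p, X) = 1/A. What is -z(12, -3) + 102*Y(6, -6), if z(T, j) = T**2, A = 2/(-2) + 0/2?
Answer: -246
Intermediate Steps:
A = -1 (A = 2*(-1/2) + 0*(1/2) = -1 + 0 = -1)
Y(p, X) = -1 (Y(p, X) = 1/(-1) = -1)
-z(12, -3) + 102*Y(6, -6) = -1*12**2 + 102*(-1) = -1*144 - 102 = -144 - 102 = -246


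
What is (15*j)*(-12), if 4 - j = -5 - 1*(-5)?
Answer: -720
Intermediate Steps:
j = 4 (j = 4 - (-5 - 1*(-5)) = 4 - (-5 + 5) = 4 - 1*0 = 4 + 0 = 4)
(15*j)*(-12) = (15*4)*(-12) = 60*(-12) = -720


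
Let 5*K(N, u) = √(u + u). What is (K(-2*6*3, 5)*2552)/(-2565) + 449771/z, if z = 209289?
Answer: 449771/209289 - 2552*√10/12825 ≈ 1.5198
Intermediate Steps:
K(N, u) = √2*√u/5 (K(N, u) = √(u + u)/5 = √(2*u)/5 = (√2*√u)/5 = √2*√u/5)
(K(-2*6*3, 5)*2552)/(-2565) + 449771/z = ((√2*√5/5)*2552)/(-2565) + 449771/209289 = ((√10/5)*2552)*(-1/2565) + 449771*(1/209289) = (2552*√10/5)*(-1/2565) + 449771/209289 = -2552*√10/12825 + 449771/209289 = 449771/209289 - 2552*√10/12825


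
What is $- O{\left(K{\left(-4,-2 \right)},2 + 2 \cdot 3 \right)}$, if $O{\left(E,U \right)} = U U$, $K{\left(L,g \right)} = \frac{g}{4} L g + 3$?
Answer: $-64$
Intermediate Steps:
$K{\left(L,g \right)} = 3 + \frac{L g^{2}}{4}$ ($K{\left(L,g \right)} = g \frac{1}{4} L g + 3 = \frac{g}{4} L g + 3 = \frac{L g}{4} g + 3 = \frac{L g^{2}}{4} + 3 = 3 + \frac{L g^{2}}{4}$)
$O{\left(E,U \right)} = U^{2}$
$- O{\left(K{\left(-4,-2 \right)},2 + 2 \cdot 3 \right)} = - \left(2 + 2 \cdot 3\right)^{2} = - \left(2 + 6\right)^{2} = - 8^{2} = \left(-1\right) 64 = -64$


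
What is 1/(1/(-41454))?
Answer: -41454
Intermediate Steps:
1/(1/(-41454)) = 1/(-1/41454) = -41454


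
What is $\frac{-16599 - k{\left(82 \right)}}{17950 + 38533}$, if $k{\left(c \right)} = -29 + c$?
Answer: $- \frac{16652}{56483} \approx -0.29481$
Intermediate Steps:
$\frac{-16599 - k{\left(82 \right)}}{17950 + 38533} = \frac{-16599 - \left(-29 + 82\right)}{17950 + 38533} = \frac{-16599 - 53}{56483} = \left(-16599 - 53\right) \frac{1}{56483} = \left(-16652\right) \frac{1}{56483} = - \frac{16652}{56483}$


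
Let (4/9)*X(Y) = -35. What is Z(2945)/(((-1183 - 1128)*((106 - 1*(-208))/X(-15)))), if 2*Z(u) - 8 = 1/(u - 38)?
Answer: 813995/1875089936 ≈ 0.00043411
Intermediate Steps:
X(Y) = -315/4 (X(Y) = (9/4)*(-35) = -315/4)
Z(u) = 4 + 1/(2*(-38 + u)) (Z(u) = 4 + 1/(2*(u - 38)) = 4 + 1/(2*(-38 + u)))
Z(2945)/(((-1183 - 1128)*((106 - 1*(-208))/X(-15)))) = ((-303 + 8*2945)/(2*(-38 + 2945)))/(((-1183 - 1128)*((106 - 1*(-208))/(-315/4)))) = ((1/2)*(-303 + 23560)/2907)/((-2311*(106 + 208)*(-4)/315)) = ((1/2)*(1/2907)*23257)/((-725654*(-4)/315)) = 23257/(5814*((-2311*(-1256/315)))) = 23257/(5814*(2902616/315)) = (23257/5814)*(315/2902616) = 813995/1875089936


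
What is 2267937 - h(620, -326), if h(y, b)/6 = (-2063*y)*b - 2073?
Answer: -2499560985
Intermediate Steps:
h(y, b) = -12438 - 12378*b*y (h(y, b) = 6*((-2063*y)*b - 2073) = 6*(-2063*b*y - 2073) = 6*(-2073 - 2063*b*y) = -12438 - 12378*b*y)
2267937 - h(620, -326) = 2267937 - (-12438 - 12378*(-326)*620) = 2267937 - (-12438 + 2501841360) = 2267937 - 1*2501828922 = 2267937 - 2501828922 = -2499560985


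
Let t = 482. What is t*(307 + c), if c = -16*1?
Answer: 140262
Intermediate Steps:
c = -16
t*(307 + c) = 482*(307 - 16) = 482*291 = 140262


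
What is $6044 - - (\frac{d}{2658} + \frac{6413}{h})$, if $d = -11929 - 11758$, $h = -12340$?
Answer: $\frac{98966082173}{16399860} \approx 6034.6$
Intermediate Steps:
$d = -23687$ ($d = -11929 - 11758 = -23687$)
$6044 - - (\frac{d}{2658} + \frac{6413}{h}) = 6044 - - (- \frac{23687}{2658} + \frac{6413}{-12340}) = 6044 - - (\left(-23687\right) \frac{1}{2658} + 6413 \left(- \frac{1}{12340}\right)) = 6044 - - (- \frac{23687}{2658} - \frac{6413}{12340}) = 6044 - \left(-1\right) \left(- \frac{154671667}{16399860}\right) = 6044 - \frac{154671667}{16399860} = \frac{98966082173}{16399860}$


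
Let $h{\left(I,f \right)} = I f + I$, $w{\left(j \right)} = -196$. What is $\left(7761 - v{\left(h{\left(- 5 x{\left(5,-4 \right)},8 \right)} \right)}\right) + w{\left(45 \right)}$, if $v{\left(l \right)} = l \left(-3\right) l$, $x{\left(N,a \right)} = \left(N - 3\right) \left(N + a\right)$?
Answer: $31865$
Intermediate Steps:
$x{\left(N,a \right)} = \left(-3 + N\right) \left(N + a\right)$
$h{\left(I,f \right)} = I + I f$
$v{\left(l \right)} = - 3 l^{2}$ ($v{\left(l \right)} = - 3 l l = - 3 l^{2}$)
$\left(7761 - v{\left(h{\left(- 5 x{\left(5,-4 \right)},8 \right)} \right)}\right) + w{\left(45 \right)} = \left(7761 - - 3 \left(- 5 \left(5^{2} - 15 - -12 + 5 \left(-4\right)\right) \left(1 + 8\right)\right)^{2}\right) - 196 = \left(7761 - - 3 \left(- 5 \left(25 - 15 + 12 - 20\right) 9\right)^{2}\right) - 196 = \left(7761 - - 3 \left(\left(-5\right) 2 \cdot 9\right)^{2}\right) - 196 = \left(7761 - - 3 \left(\left(-10\right) 9\right)^{2}\right) - 196 = \left(7761 - - 3 \left(-90\right)^{2}\right) - 196 = \left(7761 - \left(-3\right) 8100\right) - 196 = \left(7761 - -24300\right) - 196 = \left(7761 + 24300\right) - 196 = 32061 - 196 = 31865$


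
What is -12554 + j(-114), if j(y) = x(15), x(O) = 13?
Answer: -12541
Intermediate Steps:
j(y) = 13
-12554 + j(-114) = -12554 + 13 = -12541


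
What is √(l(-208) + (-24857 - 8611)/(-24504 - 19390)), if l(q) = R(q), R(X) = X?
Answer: I*√99820267174/21947 ≈ 14.396*I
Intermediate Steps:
l(q) = q
√(l(-208) + (-24857 - 8611)/(-24504 - 19390)) = √(-208 + (-24857 - 8611)/(-24504 - 19390)) = √(-208 - 33468/(-43894)) = √(-208 - 33468*(-1/43894)) = √(-208 + 16734/21947) = √(-4548242/21947) = I*√99820267174/21947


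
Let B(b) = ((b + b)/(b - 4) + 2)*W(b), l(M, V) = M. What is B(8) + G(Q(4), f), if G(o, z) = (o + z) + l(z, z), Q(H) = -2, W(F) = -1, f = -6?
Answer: -20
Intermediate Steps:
B(b) = -2 - 2*b/(-4 + b) (B(b) = ((b + b)/(b - 4) + 2)*(-1) = ((2*b)/(-4 + b) + 2)*(-1) = (2*b/(-4 + b) + 2)*(-1) = (2 + 2*b/(-4 + b))*(-1) = -2 - 2*b/(-4 + b))
G(o, z) = o + 2*z (G(o, z) = (o + z) + z = o + 2*z)
B(8) + G(Q(4), f) = 4*(2 - 1*8)/(-4 + 8) + (-2 + 2*(-6)) = 4*(2 - 8)/4 + (-2 - 12) = 4*(¼)*(-6) - 14 = -6 - 14 = -20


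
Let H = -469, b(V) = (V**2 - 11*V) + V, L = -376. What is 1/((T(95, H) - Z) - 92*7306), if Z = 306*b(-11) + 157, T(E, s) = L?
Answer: -1/743371 ≈ -1.3452e-6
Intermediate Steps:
b(V) = V**2 - 10*V
T(E, s) = -376
Z = 70843 (Z = 306*(-11*(-10 - 11)) + 157 = 306*(-11*(-21)) + 157 = 306*231 + 157 = 70686 + 157 = 70843)
1/((T(95, H) - Z) - 92*7306) = 1/((-376 - 1*70843) - 92*7306) = 1/((-376 - 70843) - 672152) = 1/(-71219 - 672152) = 1/(-743371) = -1/743371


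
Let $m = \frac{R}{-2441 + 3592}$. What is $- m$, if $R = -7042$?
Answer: $\frac{7042}{1151} \approx 6.1182$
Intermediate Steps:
$m = - \frac{7042}{1151}$ ($m = - \frac{7042}{-2441 + 3592} = - \frac{7042}{1151} \approx -6.1182$)
$- m = \left(-1\right) \left(- \frac{7042}{1151}\right) = \frac{7042}{1151}$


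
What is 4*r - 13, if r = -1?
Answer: -17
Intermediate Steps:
4*r - 13 = 4*(-1) - 13 = -4 - 13 = -17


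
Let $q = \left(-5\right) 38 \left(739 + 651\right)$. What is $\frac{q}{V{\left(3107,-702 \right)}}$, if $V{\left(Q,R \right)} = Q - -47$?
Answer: $- \frac{6950}{83} \approx -83.735$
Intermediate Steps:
$V{\left(Q,R \right)} = 47 + Q$ ($V{\left(Q,R \right)} = Q + 47 = 47 + Q$)
$q = -264100$ ($q = \left(-190\right) 1390 = -264100$)
$\frac{q}{V{\left(3107,-702 \right)}} = - \frac{264100}{47 + 3107} = - \frac{264100}{3154} = \left(-264100\right) \frac{1}{3154} = - \frac{6950}{83}$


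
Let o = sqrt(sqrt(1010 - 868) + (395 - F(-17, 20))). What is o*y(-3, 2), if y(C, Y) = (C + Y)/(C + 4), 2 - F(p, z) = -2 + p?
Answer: -sqrt(374 + sqrt(142)) ≈ -19.645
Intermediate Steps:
F(p, z) = 4 - p (F(p, z) = 2 - (-2 + p) = 2 + (2 - p) = 4 - p)
y(C, Y) = (C + Y)/(4 + C)
o = sqrt(374 + sqrt(142)) (o = sqrt(sqrt(1010 - 868) + (395 - (4 - 1*(-17)))) = sqrt(sqrt(142) + (395 - (4 + 17))) = sqrt(sqrt(142) + (395 - 1*21)) = sqrt(sqrt(142) + (395 - 21)) = sqrt(sqrt(142) + 374) = sqrt(374 + sqrt(142)) ≈ 19.645)
o*y(-3, 2) = sqrt(374 + sqrt(142))*((-3 + 2)/(4 - 3)) = sqrt(374 + sqrt(142))*(-1/1) = sqrt(374 + sqrt(142))*(1*(-1)) = sqrt(374 + sqrt(142))*(-1) = -sqrt(374 + sqrt(142))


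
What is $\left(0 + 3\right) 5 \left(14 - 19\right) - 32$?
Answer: $-107$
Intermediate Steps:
$\left(0 + 3\right) 5 \left(14 - 19\right) - 32 = 3 \cdot 5 \left(14 - 19\right) - 32 = 15 \left(-5\right) - 32 = -75 - 32 = -107$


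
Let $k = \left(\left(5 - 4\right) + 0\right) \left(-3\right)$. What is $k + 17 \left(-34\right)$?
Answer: $-581$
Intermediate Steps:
$k = -3$ ($k = \left(\left(5 - 4\right) + 0\right) \left(-3\right) = \left(1 + 0\right) \left(-3\right) = 1 \left(-3\right) = -3$)
$k + 17 \left(-34\right) = -3 + 17 \left(-34\right) = -3 - 578 = -581$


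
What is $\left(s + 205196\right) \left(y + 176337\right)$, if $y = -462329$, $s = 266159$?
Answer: $-134803759160$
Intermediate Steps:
$\left(s + 205196\right) \left(y + 176337\right) = \left(266159 + 205196\right) \left(-462329 + 176337\right) = 471355 \left(-285992\right) = -134803759160$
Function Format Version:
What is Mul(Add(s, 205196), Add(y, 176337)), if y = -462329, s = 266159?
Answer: -134803759160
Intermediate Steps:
Mul(Add(s, 205196), Add(y, 176337)) = Mul(Add(266159, 205196), Add(-462329, 176337)) = Mul(471355, -285992) = -134803759160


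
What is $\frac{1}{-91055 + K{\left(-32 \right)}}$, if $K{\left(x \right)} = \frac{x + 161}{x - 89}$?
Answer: $- \frac{121}{11017784} \approx -1.0982 \cdot 10^{-5}$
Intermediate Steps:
$K{\left(x \right)} = \frac{161 + x}{-89 + x}$
$\frac{1}{-91055 + K{\left(-32 \right)}} = \frac{1}{-91055 + \frac{161 - 32}{-89 - 32}} = \frac{1}{-91055 + \frac{1}{-121} \cdot 129} = \frac{1}{-91055 - \frac{129}{121}} = \frac{1}{- \frac{11017784}{121}} = - \frac{121}{11017784}$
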